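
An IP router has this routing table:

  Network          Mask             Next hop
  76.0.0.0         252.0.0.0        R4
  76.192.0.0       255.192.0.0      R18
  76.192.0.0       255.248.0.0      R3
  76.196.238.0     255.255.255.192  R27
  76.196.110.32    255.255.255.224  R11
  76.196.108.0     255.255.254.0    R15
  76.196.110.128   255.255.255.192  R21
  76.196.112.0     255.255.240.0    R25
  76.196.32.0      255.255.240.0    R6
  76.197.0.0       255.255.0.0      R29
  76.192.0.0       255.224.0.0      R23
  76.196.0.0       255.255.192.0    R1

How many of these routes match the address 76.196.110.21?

4

Prefixes containing 76.196.110.21:
  76.0.0.0/6 (76.0.0.0 - 79.255.255.255)
  76.192.0.0/10 (76.192.0.0 - 76.255.255.255)
  76.192.0.0/11 (76.192.0.0 - 76.223.255.255)
  76.192.0.0/13 (76.192.0.0 - 76.199.255.255)
Total matching entries: 4.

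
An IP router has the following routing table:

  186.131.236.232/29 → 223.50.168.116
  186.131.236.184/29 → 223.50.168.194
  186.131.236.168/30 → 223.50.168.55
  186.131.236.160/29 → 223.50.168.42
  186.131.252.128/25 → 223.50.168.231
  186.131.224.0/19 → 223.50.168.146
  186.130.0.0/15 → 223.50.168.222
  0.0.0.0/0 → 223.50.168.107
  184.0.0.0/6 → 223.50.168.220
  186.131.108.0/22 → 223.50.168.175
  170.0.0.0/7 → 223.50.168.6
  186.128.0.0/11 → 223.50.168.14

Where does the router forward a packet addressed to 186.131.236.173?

223.50.168.146

Routes whose prefix contains 186.131.236.173:
  0.0.0.0/0 (default, matches everything) -> 223.50.168.107
  184.0.0.0/6 (184.0.0.0 - 187.255.255.255) -> 223.50.168.220
  186.128.0.0/11 (186.128.0.0 - 186.159.255.255) -> 223.50.168.14
  186.130.0.0/15 (186.130.0.0 - 186.131.255.255) -> 223.50.168.222
  186.131.224.0/19 (186.131.224.0 - 186.131.255.255) -> 223.50.168.146
More-specific entries that do NOT match:
  186.131.236.168/30 (186.131.236.168 - 186.131.236.171) does not contain 186.131.236.173
  186.131.236.232/29 (186.131.236.232 - 186.131.236.239) does not contain 186.131.236.173
  186.131.236.184/29 (186.131.236.184 - 186.131.236.191) does not contain 186.131.236.173
  186.131.236.160/29 (186.131.236.160 - 186.131.236.167) does not contain 186.131.236.173
  186.131.252.128/25 (186.131.252.128 - 186.131.252.255) does not contain 186.131.236.173
  186.131.108.0/22 (186.131.108.0 - 186.131.111.255) does not contain 186.131.236.173
Longest matching prefix is /19 -> next hop 223.50.168.146.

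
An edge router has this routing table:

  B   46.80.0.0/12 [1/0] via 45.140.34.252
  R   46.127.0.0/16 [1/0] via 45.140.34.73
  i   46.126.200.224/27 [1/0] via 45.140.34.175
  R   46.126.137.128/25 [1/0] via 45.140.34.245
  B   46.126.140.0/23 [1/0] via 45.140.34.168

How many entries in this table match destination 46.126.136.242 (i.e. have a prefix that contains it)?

No listed prefix contains 46.126.136.242.
Total matching entries: 0.

0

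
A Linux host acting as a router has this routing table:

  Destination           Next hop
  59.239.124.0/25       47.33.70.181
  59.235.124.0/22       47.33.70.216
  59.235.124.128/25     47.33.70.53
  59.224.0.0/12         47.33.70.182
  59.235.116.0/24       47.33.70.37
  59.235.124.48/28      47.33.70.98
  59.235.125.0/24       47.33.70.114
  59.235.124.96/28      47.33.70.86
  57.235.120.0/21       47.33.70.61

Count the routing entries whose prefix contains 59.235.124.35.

2

Prefixes containing 59.235.124.35:
  59.224.0.0/12 (59.224.0.0 - 59.239.255.255)
  59.235.124.0/22 (59.235.124.0 - 59.235.127.255)
Total matching entries: 2.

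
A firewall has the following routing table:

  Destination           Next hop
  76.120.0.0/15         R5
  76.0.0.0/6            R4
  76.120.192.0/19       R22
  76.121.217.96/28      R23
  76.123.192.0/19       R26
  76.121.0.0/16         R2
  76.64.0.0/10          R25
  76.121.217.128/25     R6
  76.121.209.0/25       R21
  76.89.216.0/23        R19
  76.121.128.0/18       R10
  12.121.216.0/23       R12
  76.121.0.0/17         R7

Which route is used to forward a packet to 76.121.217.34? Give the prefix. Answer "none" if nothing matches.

76.121.0.0/16

Entries matching 76.121.217.34:
  76.0.0.0/6 (76.0.0.0 - 79.255.255.255)
  76.64.0.0/10 (76.64.0.0 - 76.127.255.255)
  76.120.0.0/15 (76.120.0.0 - 76.121.255.255)
  76.121.0.0/16 (76.121.0.0 - 76.121.255.255)
Most specific is 76.121.0.0/16.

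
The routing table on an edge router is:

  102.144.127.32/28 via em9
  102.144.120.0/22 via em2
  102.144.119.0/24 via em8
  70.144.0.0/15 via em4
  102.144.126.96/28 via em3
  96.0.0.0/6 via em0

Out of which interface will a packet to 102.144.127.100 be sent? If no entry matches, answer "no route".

no route

No entry's prefix contains 102.144.127.100; there is no default route.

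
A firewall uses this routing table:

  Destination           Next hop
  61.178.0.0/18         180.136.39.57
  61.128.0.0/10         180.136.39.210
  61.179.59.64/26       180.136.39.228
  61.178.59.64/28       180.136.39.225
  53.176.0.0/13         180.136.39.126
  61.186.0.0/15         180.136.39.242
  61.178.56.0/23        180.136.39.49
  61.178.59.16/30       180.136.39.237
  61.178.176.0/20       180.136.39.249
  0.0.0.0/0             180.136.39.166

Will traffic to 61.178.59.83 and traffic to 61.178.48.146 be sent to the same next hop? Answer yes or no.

61.178.59.83: longest match 61.178.0.0/18 -> 180.136.39.57
61.178.48.146: longest match 61.178.0.0/18 -> 180.136.39.57

yes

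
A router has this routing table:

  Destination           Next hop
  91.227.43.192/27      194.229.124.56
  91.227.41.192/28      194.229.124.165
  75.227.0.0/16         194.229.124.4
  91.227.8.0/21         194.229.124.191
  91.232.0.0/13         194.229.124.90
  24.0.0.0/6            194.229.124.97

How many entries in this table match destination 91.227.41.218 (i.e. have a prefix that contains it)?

No listed prefix contains 91.227.41.218.
Total matching entries: 0.

0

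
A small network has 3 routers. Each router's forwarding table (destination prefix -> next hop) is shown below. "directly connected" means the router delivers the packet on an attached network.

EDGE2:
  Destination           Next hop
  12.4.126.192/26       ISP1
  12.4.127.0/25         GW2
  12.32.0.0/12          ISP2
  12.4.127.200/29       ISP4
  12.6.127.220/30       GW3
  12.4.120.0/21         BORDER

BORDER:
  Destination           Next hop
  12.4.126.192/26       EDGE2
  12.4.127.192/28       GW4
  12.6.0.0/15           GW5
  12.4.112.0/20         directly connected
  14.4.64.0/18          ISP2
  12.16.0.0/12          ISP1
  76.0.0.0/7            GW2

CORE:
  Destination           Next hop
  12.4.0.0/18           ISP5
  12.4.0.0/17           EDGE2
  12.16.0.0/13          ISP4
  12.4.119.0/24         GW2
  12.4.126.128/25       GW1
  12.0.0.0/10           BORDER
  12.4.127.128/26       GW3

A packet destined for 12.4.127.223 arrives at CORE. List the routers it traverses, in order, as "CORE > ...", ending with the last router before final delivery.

CORE > EDGE2 > BORDER

At CORE: longest match for 12.4.127.223 is 12.4.0.0/17 -> EDGE2
At EDGE2: longest match for 12.4.127.223 is 12.4.120.0/21 -> BORDER
At BORDER: longest match for 12.4.127.223 is 12.4.112.0/20 -> directly connected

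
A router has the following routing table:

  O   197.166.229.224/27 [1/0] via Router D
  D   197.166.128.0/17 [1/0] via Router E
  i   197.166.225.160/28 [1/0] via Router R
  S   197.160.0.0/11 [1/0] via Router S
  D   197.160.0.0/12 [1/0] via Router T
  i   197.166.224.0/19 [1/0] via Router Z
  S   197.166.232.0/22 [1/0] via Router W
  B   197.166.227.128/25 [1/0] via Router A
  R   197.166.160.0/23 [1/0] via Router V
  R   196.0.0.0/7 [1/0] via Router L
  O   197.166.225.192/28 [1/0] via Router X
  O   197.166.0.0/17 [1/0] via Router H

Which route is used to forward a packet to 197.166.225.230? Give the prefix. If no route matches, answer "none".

197.166.224.0/19

Entries matching 197.166.225.230:
  196.0.0.0/7 (196.0.0.0 - 197.255.255.255)
  197.160.0.0/11 (197.160.0.0 - 197.191.255.255)
  197.160.0.0/12 (197.160.0.0 - 197.175.255.255)
  197.166.128.0/17 (197.166.128.0 - 197.166.255.255)
  197.166.224.0/19 (197.166.224.0 - 197.166.255.255)
Most specific is 197.166.224.0/19.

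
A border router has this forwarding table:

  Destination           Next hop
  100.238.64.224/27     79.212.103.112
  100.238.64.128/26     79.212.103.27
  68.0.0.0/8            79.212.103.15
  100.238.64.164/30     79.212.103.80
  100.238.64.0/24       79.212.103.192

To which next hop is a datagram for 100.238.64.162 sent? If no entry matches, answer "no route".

79.212.103.27

Routes whose prefix contains 100.238.64.162:
  100.238.64.0/24 (100.238.64.0 - 100.238.64.255) -> 79.212.103.192
  100.238.64.128/26 (100.238.64.128 - 100.238.64.191) -> 79.212.103.27
More-specific entries that do NOT match:
  100.238.64.164/30 (100.238.64.164 - 100.238.64.167) does not contain 100.238.64.162
  100.238.64.224/27 (100.238.64.224 - 100.238.64.255) does not contain 100.238.64.162
Longest matching prefix is /26 -> next hop 79.212.103.27.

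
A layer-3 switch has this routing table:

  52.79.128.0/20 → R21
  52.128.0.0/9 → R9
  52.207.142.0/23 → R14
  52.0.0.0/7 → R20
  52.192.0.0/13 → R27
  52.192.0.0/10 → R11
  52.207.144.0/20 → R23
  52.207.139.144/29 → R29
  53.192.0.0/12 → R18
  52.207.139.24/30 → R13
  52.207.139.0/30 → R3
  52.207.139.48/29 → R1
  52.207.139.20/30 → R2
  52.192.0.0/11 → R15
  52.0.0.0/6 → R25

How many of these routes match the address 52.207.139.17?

Prefixes containing 52.207.139.17:
  52.0.0.0/6 (52.0.0.0 - 55.255.255.255)
  52.0.0.0/7 (52.0.0.0 - 53.255.255.255)
  52.128.0.0/9 (52.128.0.0 - 52.255.255.255)
  52.192.0.0/10 (52.192.0.0 - 52.255.255.255)
  52.192.0.0/11 (52.192.0.0 - 52.223.255.255)
Total matching entries: 5.

5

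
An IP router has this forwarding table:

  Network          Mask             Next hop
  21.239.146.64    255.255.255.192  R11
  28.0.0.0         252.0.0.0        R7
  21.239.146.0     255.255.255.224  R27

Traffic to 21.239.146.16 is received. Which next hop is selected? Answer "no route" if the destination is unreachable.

Routes whose prefix contains 21.239.146.16:
  21.239.146.0/27 (21.239.146.0 - 21.239.146.31) -> R27
Longest matching prefix is /27 -> next hop R27.

R27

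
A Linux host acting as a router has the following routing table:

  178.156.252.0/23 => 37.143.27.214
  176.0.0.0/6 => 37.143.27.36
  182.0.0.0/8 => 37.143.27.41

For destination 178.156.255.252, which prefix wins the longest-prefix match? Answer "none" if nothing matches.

176.0.0.0/6

Entries matching 178.156.255.252:
  176.0.0.0/6 (176.0.0.0 - 179.255.255.255)
Most specific is 176.0.0.0/6.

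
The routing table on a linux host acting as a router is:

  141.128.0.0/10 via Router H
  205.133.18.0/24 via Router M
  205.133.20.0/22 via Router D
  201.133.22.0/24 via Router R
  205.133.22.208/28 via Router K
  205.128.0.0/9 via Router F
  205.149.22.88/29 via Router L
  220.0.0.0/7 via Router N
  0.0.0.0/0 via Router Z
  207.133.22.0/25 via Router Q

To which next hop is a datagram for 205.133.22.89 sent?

Routes whose prefix contains 205.133.22.89:
  0.0.0.0/0 (default, matches everything) -> Router Z
  205.128.0.0/9 (205.128.0.0 - 205.255.255.255) -> Router F
  205.133.20.0/22 (205.133.20.0 - 205.133.23.255) -> Router D
More-specific entries that do NOT match:
  205.149.22.88/29 (205.149.22.88 - 205.149.22.95) does not contain 205.133.22.89
  205.133.22.208/28 (205.133.22.208 - 205.133.22.223) does not contain 205.133.22.89
  207.133.22.0/25 (207.133.22.0 - 207.133.22.127) does not contain 205.133.22.89
  205.133.18.0/24 (205.133.18.0 - 205.133.18.255) does not contain 205.133.22.89
  201.133.22.0/24 (201.133.22.0 - 201.133.22.255) does not contain 205.133.22.89
Longest matching prefix is /22 -> next hop Router D.

Router D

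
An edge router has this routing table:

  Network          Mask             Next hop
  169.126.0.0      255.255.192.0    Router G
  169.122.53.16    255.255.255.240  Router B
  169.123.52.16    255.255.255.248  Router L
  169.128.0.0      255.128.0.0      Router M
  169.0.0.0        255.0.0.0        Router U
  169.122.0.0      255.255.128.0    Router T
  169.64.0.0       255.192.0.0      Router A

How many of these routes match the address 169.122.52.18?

3

Prefixes containing 169.122.52.18:
  169.0.0.0/8 (169.0.0.0 - 169.255.255.255)
  169.64.0.0/10 (169.64.0.0 - 169.127.255.255)
  169.122.0.0/17 (169.122.0.0 - 169.122.127.255)
Total matching entries: 3.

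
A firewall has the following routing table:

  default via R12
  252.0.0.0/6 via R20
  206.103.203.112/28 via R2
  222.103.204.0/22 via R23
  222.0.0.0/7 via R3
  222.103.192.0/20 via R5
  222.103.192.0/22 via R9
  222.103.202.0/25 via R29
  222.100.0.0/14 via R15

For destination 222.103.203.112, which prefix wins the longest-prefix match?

222.103.192.0/20

Entries matching 222.103.203.112:
  0.0.0.0/0 (default, matches everything)
  222.0.0.0/7 (222.0.0.0 - 223.255.255.255)
  222.100.0.0/14 (222.100.0.0 - 222.103.255.255)
  222.103.192.0/20 (222.103.192.0 - 222.103.207.255)
Most specific is 222.103.192.0/20.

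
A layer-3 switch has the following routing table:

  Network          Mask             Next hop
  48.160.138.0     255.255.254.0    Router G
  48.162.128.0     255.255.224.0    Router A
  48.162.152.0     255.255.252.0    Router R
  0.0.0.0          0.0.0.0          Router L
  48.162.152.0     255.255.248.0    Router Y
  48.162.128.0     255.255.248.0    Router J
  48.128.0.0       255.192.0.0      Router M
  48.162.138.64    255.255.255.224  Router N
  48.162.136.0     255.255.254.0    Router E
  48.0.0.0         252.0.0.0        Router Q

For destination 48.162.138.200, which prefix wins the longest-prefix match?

Entries matching 48.162.138.200:
  0.0.0.0/0 (default, matches everything)
  48.0.0.0/6 (48.0.0.0 - 51.255.255.255)
  48.128.0.0/10 (48.128.0.0 - 48.191.255.255)
  48.162.128.0/19 (48.162.128.0 - 48.162.159.255)
Most specific is 48.162.128.0/19.

48.162.128.0/19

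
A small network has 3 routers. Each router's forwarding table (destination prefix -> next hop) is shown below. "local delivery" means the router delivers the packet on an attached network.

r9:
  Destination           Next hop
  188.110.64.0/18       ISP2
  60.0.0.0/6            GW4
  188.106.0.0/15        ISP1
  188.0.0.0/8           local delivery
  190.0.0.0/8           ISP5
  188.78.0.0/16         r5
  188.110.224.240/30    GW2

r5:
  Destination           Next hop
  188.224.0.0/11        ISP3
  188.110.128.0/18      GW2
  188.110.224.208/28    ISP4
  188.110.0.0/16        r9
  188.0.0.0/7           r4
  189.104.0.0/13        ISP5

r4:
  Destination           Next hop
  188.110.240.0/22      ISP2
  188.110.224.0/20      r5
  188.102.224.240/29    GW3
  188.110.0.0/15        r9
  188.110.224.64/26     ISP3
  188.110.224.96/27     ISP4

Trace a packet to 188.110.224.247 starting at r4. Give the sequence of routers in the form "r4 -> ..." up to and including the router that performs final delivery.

r4 -> r5 -> r9

At r4: longest match for 188.110.224.247 is 188.110.224.0/20 -> r5
At r5: longest match for 188.110.224.247 is 188.110.0.0/16 -> r9
At r9: longest match for 188.110.224.247 is 188.0.0.0/8 -> local delivery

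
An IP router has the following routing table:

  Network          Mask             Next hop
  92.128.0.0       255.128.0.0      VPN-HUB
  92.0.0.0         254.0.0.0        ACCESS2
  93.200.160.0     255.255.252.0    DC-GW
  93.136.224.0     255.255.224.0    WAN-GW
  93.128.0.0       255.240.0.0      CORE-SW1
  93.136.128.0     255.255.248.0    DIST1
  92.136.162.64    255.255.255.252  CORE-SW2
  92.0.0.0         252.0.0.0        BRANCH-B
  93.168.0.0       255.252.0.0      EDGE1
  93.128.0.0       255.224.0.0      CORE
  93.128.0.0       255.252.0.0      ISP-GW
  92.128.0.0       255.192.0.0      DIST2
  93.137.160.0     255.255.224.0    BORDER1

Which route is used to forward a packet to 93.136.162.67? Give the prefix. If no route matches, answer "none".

Entries matching 93.136.162.67:
  92.0.0.0/6 (92.0.0.0 - 95.255.255.255)
  92.0.0.0/7 (92.0.0.0 - 93.255.255.255)
  93.128.0.0/11 (93.128.0.0 - 93.159.255.255)
  93.128.0.0/12 (93.128.0.0 - 93.143.255.255)
Most specific is 93.128.0.0/12.

93.128.0.0/12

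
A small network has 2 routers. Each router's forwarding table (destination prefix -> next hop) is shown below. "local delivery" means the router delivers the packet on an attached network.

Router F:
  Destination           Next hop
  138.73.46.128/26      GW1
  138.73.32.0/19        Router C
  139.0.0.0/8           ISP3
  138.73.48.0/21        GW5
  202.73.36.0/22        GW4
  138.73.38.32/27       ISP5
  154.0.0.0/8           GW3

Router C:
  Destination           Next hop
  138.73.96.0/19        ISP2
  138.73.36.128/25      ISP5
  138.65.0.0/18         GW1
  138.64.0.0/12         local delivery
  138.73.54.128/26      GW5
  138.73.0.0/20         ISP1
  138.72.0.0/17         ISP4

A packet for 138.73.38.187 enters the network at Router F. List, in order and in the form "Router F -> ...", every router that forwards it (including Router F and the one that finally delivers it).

At Router F: longest match for 138.73.38.187 is 138.73.32.0/19 -> Router C
At Router C: longest match for 138.73.38.187 is 138.64.0.0/12 -> local delivery

Router F -> Router C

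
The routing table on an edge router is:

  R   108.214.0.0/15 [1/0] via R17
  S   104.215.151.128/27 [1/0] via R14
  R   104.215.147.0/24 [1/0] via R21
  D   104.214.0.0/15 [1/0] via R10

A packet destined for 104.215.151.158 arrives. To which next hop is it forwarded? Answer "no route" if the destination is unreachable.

Routes whose prefix contains 104.215.151.158:
  104.214.0.0/15 (104.214.0.0 - 104.215.255.255) -> R10
  104.215.151.128/27 (104.215.151.128 - 104.215.151.159) -> R14
Longest matching prefix is /27 -> next hop R14.

R14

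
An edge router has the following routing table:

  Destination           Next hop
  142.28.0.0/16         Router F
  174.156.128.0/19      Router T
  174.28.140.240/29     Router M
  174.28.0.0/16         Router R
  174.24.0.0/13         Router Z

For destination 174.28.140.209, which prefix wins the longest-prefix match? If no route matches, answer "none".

174.28.0.0/16

Entries matching 174.28.140.209:
  174.24.0.0/13 (174.24.0.0 - 174.31.255.255)
  174.28.0.0/16 (174.28.0.0 - 174.28.255.255)
Most specific is 174.28.0.0/16.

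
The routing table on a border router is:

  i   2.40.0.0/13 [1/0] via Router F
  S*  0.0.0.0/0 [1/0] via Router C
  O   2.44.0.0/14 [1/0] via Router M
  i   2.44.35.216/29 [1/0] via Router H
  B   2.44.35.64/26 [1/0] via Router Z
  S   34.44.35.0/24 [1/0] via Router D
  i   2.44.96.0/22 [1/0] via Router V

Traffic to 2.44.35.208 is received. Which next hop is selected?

Router M

Routes whose prefix contains 2.44.35.208:
  0.0.0.0/0 (default, matches everything) -> Router C
  2.40.0.0/13 (2.40.0.0 - 2.47.255.255) -> Router F
  2.44.0.0/14 (2.44.0.0 - 2.47.255.255) -> Router M
More-specific entries that do NOT match:
  2.44.35.216/29 (2.44.35.216 - 2.44.35.223) does not contain 2.44.35.208
  2.44.35.64/26 (2.44.35.64 - 2.44.35.127) does not contain 2.44.35.208
  34.44.35.0/24 (34.44.35.0 - 34.44.35.255) does not contain 2.44.35.208
  2.44.96.0/22 (2.44.96.0 - 2.44.99.255) does not contain 2.44.35.208
Longest matching prefix is /14 -> next hop Router M.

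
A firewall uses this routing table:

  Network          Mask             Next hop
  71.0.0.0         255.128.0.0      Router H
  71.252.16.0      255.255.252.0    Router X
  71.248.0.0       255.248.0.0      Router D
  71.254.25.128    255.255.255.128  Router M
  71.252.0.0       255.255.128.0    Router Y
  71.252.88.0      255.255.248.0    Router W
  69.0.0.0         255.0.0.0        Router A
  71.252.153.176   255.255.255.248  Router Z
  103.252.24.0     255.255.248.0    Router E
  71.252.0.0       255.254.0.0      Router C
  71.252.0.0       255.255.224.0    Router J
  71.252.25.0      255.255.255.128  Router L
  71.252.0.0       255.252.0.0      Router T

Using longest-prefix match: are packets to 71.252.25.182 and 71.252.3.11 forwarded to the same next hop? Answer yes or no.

yes

71.252.25.182: longest match 71.252.0.0/19 -> Router J
71.252.3.11: longest match 71.252.0.0/19 -> Router J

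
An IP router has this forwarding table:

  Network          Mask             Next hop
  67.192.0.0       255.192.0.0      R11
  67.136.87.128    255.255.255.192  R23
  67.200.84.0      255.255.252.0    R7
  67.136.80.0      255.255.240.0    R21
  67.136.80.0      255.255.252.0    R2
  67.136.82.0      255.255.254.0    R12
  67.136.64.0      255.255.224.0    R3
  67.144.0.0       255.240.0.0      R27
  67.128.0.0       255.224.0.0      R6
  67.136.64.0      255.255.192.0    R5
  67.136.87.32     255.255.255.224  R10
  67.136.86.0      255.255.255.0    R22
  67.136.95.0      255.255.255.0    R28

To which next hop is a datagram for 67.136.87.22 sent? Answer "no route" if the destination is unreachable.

Routes whose prefix contains 67.136.87.22:
  67.128.0.0/11 (67.128.0.0 - 67.159.255.255) -> R6
  67.136.64.0/18 (67.136.64.0 - 67.136.127.255) -> R5
  67.136.64.0/19 (67.136.64.0 - 67.136.95.255) -> R3
  67.136.80.0/20 (67.136.80.0 - 67.136.95.255) -> R21
More-specific entries that do NOT match:
  67.136.87.32/27 (67.136.87.32 - 67.136.87.63) does not contain 67.136.87.22
  67.136.87.128/26 (67.136.87.128 - 67.136.87.191) does not contain 67.136.87.22
  67.136.86.0/24 (67.136.86.0 - 67.136.86.255) does not contain 67.136.87.22
  67.136.95.0/24 (67.136.95.0 - 67.136.95.255) does not contain 67.136.87.22
  67.136.82.0/23 (67.136.82.0 - 67.136.83.255) does not contain 67.136.87.22
  67.200.84.0/22 (67.200.84.0 - 67.200.87.255) does not contain 67.136.87.22
  67.136.80.0/22 (67.136.80.0 - 67.136.83.255) does not contain 67.136.87.22
Longest matching prefix is /20 -> next hop R21.

R21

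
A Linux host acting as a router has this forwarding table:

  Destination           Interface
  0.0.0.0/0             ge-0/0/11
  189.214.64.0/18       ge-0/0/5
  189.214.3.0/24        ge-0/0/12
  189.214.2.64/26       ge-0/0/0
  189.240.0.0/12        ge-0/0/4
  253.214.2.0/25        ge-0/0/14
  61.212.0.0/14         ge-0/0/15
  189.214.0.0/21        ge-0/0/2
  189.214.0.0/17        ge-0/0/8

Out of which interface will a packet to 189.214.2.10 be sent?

Routes whose prefix contains 189.214.2.10:
  0.0.0.0/0 (default, matches everything) -> ge-0/0/11
  189.214.0.0/17 (189.214.0.0 - 189.214.127.255) -> ge-0/0/8
  189.214.0.0/21 (189.214.0.0 - 189.214.7.255) -> ge-0/0/2
More-specific entries that do NOT match:
  189.214.2.64/26 (189.214.2.64 - 189.214.2.127) does not contain 189.214.2.10
  253.214.2.0/25 (253.214.2.0 - 253.214.2.127) does not contain 189.214.2.10
  189.214.3.0/24 (189.214.3.0 - 189.214.3.255) does not contain 189.214.2.10
Longest matching prefix is /21 -> interface ge-0/0/2.

ge-0/0/2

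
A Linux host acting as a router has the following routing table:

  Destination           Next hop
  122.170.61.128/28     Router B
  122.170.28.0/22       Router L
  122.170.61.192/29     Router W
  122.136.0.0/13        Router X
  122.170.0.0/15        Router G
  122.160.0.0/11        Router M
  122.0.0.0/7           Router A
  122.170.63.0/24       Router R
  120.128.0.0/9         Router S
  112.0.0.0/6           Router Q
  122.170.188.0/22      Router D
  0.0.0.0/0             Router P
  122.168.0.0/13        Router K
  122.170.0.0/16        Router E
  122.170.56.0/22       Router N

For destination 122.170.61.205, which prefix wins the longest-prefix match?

122.170.0.0/16

Entries matching 122.170.61.205:
  0.0.0.0/0 (default, matches everything)
  122.0.0.0/7 (122.0.0.0 - 123.255.255.255)
  122.160.0.0/11 (122.160.0.0 - 122.191.255.255)
  122.168.0.0/13 (122.168.0.0 - 122.175.255.255)
  122.170.0.0/15 (122.170.0.0 - 122.171.255.255)
  122.170.0.0/16 (122.170.0.0 - 122.170.255.255)
Most specific is 122.170.0.0/16.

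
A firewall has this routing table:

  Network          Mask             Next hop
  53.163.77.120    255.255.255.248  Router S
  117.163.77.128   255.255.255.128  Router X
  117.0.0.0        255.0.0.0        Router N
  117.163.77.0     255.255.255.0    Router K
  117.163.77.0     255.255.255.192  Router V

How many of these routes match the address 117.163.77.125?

2

Prefixes containing 117.163.77.125:
  117.0.0.0/8 (117.0.0.0 - 117.255.255.255)
  117.163.77.0/24 (117.163.77.0 - 117.163.77.255)
Total matching entries: 2.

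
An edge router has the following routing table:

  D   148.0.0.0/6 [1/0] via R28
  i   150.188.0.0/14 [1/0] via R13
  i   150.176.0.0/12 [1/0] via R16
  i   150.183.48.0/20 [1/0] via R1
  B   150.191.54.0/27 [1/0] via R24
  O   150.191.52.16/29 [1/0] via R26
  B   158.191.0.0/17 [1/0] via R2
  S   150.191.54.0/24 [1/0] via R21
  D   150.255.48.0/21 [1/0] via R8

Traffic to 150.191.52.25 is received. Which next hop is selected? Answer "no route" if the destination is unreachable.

R13

Routes whose prefix contains 150.191.52.25:
  148.0.0.0/6 (148.0.0.0 - 151.255.255.255) -> R28
  150.176.0.0/12 (150.176.0.0 - 150.191.255.255) -> R16
  150.188.0.0/14 (150.188.0.0 - 150.191.255.255) -> R13
More-specific entries that do NOT match:
  150.191.52.16/29 (150.191.52.16 - 150.191.52.23) does not contain 150.191.52.25
  150.191.54.0/27 (150.191.54.0 - 150.191.54.31) does not contain 150.191.52.25
  150.191.54.0/24 (150.191.54.0 - 150.191.54.255) does not contain 150.191.52.25
  150.255.48.0/21 (150.255.48.0 - 150.255.55.255) does not contain 150.191.52.25
  150.183.48.0/20 (150.183.48.0 - 150.183.63.255) does not contain 150.191.52.25
  158.191.0.0/17 (158.191.0.0 - 158.191.127.255) does not contain 150.191.52.25
Longest matching prefix is /14 -> next hop R13.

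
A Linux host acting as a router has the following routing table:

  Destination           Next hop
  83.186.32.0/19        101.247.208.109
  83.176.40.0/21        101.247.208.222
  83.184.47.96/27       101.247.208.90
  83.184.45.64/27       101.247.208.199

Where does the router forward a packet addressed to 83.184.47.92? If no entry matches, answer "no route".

no route

No entry's prefix contains 83.184.47.92; there is no default route.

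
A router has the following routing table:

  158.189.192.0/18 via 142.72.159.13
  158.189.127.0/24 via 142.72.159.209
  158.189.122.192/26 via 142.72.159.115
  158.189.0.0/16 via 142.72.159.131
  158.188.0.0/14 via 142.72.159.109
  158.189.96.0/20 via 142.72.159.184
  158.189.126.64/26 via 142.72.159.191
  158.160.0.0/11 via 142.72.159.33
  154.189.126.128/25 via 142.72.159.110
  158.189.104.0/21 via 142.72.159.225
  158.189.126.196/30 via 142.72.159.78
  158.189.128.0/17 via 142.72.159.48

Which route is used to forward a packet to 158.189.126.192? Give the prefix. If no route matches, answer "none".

158.189.0.0/16

Entries matching 158.189.126.192:
  158.160.0.0/11 (158.160.0.0 - 158.191.255.255)
  158.188.0.0/14 (158.188.0.0 - 158.191.255.255)
  158.189.0.0/16 (158.189.0.0 - 158.189.255.255)
Most specific is 158.189.0.0/16.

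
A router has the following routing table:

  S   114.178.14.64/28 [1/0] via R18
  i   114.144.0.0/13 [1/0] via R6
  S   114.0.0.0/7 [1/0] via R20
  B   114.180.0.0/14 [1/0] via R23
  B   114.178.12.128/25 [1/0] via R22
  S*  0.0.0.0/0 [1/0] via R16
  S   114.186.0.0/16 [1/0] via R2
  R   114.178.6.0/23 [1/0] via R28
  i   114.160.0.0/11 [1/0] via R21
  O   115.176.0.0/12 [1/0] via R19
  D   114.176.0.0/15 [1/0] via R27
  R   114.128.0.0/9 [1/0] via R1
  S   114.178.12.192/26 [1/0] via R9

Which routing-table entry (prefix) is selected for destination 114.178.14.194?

114.160.0.0/11

Entries matching 114.178.14.194:
  0.0.0.0/0 (default, matches everything)
  114.0.0.0/7 (114.0.0.0 - 115.255.255.255)
  114.128.0.0/9 (114.128.0.0 - 114.255.255.255)
  114.160.0.0/11 (114.160.0.0 - 114.191.255.255)
Most specific is 114.160.0.0/11.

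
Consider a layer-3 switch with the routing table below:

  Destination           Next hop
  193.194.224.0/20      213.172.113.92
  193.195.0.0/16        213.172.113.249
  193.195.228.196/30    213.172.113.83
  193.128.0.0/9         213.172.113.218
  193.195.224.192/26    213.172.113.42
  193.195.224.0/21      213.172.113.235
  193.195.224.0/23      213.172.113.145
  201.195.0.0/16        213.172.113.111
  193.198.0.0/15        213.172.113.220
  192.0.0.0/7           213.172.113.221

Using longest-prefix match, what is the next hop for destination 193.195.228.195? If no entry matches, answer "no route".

213.172.113.235

Routes whose prefix contains 193.195.228.195:
  192.0.0.0/7 (192.0.0.0 - 193.255.255.255) -> 213.172.113.221
  193.128.0.0/9 (193.128.0.0 - 193.255.255.255) -> 213.172.113.218
  193.195.0.0/16 (193.195.0.0 - 193.195.255.255) -> 213.172.113.249
  193.195.224.0/21 (193.195.224.0 - 193.195.231.255) -> 213.172.113.235
More-specific entries that do NOT match:
  193.195.228.196/30 (193.195.228.196 - 193.195.228.199) does not contain 193.195.228.195
  193.195.224.192/26 (193.195.224.192 - 193.195.224.255) does not contain 193.195.228.195
  193.195.224.0/23 (193.195.224.0 - 193.195.225.255) does not contain 193.195.228.195
Longest matching prefix is /21 -> next hop 213.172.113.235.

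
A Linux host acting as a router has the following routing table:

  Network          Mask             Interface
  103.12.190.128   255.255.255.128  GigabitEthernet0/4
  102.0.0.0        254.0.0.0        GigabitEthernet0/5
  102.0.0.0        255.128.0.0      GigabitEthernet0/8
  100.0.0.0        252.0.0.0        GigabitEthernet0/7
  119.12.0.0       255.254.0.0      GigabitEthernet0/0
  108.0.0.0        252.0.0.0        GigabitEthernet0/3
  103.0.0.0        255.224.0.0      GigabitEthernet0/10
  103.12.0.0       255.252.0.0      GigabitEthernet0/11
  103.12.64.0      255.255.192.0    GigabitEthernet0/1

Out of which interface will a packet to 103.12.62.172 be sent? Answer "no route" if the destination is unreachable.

GigabitEthernet0/11

Routes whose prefix contains 103.12.62.172:
  100.0.0.0/6 (100.0.0.0 - 103.255.255.255) -> GigabitEthernet0/7
  102.0.0.0/7 (102.0.0.0 - 103.255.255.255) -> GigabitEthernet0/5
  103.0.0.0/11 (103.0.0.0 - 103.31.255.255) -> GigabitEthernet0/10
  103.12.0.0/14 (103.12.0.0 - 103.15.255.255) -> GigabitEthernet0/11
More-specific entries that do NOT match:
  103.12.190.128/25 (103.12.190.128 - 103.12.190.255) does not contain 103.12.62.172
  103.12.64.0/18 (103.12.64.0 - 103.12.127.255) does not contain 103.12.62.172
  119.12.0.0/15 (119.12.0.0 - 119.13.255.255) does not contain 103.12.62.172
Longest matching prefix is /14 -> interface GigabitEthernet0/11.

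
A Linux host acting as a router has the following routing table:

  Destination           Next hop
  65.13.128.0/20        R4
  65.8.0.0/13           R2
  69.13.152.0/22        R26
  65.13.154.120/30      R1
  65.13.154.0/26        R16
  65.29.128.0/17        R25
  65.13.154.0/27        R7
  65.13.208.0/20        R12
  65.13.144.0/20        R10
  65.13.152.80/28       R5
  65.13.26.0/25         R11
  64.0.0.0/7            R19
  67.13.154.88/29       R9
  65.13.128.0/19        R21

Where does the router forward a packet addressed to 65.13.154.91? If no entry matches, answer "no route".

Routes whose prefix contains 65.13.154.91:
  64.0.0.0/7 (64.0.0.0 - 65.255.255.255) -> R19
  65.8.0.0/13 (65.8.0.0 - 65.15.255.255) -> R2
  65.13.128.0/19 (65.13.128.0 - 65.13.159.255) -> R21
  65.13.144.0/20 (65.13.144.0 - 65.13.159.255) -> R10
More-specific entries that do NOT match:
  65.13.154.120/30 (65.13.154.120 - 65.13.154.123) does not contain 65.13.154.91
  67.13.154.88/29 (67.13.154.88 - 67.13.154.95) does not contain 65.13.154.91
  65.13.152.80/28 (65.13.152.80 - 65.13.152.95) does not contain 65.13.154.91
  65.13.154.0/27 (65.13.154.0 - 65.13.154.31) does not contain 65.13.154.91
  65.13.154.0/26 (65.13.154.0 - 65.13.154.63) does not contain 65.13.154.91
  65.13.26.0/25 (65.13.26.0 - 65.13.26.127) does not contain 65.13.154.91
  69.13.152.0/22 (69.13.152.0 - 69.13.155.255) does not contain 65.13.154.91
Longest matching prefix is /20 -> next hop R10.

R10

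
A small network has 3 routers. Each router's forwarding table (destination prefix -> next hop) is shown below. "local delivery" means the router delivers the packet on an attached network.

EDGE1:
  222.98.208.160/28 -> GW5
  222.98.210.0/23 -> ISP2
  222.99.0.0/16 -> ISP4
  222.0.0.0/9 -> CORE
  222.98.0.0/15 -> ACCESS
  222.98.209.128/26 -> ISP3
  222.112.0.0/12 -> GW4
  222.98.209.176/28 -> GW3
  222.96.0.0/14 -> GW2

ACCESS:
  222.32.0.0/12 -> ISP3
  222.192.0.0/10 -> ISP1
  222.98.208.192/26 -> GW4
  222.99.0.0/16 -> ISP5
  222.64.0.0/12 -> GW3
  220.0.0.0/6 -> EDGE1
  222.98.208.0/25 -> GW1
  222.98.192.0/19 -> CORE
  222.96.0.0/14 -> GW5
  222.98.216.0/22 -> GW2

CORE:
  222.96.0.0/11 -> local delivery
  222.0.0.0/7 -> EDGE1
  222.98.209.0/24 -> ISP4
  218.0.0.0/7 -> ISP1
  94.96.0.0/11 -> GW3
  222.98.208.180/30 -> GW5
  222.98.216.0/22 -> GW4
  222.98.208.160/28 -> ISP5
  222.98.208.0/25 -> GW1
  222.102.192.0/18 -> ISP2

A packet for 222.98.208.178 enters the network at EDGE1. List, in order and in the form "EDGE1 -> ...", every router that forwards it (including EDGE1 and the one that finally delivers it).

EDGE1 -> ACCESS -> CORE

At EDGE1: longest match for 222.98.208.178 is 222.98.0.0/15 -> ACCESS
At ACCESS: longest match for 222.98.208.178 is 222.98.192.0/19 -> CORE
At CORE: longest match for 222.98.208.178 is 222.96.0.0/11 -> local delivery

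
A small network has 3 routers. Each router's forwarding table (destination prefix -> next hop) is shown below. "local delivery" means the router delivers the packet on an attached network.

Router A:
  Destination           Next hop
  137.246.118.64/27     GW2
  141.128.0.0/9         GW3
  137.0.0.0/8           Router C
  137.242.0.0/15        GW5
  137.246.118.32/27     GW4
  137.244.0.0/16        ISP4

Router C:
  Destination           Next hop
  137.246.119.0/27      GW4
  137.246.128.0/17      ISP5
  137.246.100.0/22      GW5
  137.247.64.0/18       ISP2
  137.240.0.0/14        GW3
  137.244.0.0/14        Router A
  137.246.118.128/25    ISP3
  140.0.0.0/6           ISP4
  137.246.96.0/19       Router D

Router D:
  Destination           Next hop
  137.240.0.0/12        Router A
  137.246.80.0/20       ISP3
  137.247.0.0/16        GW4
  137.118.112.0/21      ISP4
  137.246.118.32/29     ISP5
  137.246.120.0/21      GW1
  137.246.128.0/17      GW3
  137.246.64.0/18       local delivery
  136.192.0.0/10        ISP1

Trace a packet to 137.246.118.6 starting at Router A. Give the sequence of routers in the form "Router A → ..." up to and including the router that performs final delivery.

Router A → Router C → Router D

At Router A: longest match for 137.246.118.6 is 137.0.0.0/8 -> Router C
At Router C: longest match for 137.246.118.6 is 137.246.96.0/19 -> Router D
At Router D: longest match for 137.246.118.6 is 137.246.64.0/18 -> local delivery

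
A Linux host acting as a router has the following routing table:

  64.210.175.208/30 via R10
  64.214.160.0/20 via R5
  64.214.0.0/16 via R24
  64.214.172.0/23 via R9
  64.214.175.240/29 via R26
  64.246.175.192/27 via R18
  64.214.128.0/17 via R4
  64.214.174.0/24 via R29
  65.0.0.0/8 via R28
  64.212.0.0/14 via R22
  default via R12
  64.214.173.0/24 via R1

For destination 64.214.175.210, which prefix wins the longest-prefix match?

Entries matching 64.214.175.210:
  0.0.0.0/0 (default, matches everything)
  64.212.0.0/14 (64.212.0.0 - 64.215.255.255)
  64.214.0.0/16 (64.214.0.0 - 64.214.255.255)
  64.214.128.0/17 (64.214.128.0 - 64.214.255.255)
  64.214.160.0/20 (64.214.160.0 - 64.214.175.255)
Most specific is 64.214.160.0/20.

64.214.160.0/20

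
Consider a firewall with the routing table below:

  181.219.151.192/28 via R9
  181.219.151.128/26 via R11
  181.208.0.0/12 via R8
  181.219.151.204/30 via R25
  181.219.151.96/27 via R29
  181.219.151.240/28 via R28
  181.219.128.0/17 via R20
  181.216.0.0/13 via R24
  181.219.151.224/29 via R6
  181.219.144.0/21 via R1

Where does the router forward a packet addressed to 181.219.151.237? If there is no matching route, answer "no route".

Routes whose prefix contains 181.219.151.237:
  181.208.0.0/12 (181.208.0.0 - 181.223.255.255) -> R8
  181.216.0.0/13 (181.216.0.0 - 181.223.255.255) -> R24
  181.219.128.0/17 (181.219.128.0 - 181.219.255.255) -> R20
  181.219.144.0/21 (181.219.144.0 - 181.219.151.255) -> R1
More-specific entries that do NOT match:
  181.219.151.204/30 (181.219.151.204 - 181.219.151.207) does not contain 181.219.151.237
  181.219.151.224/29 (181.219.151.224 - 181.219.151.231) does not contain 181.219.151.237
  181.219.151.192/28 (181.219.151.192 - 181.219.151.207) does not contain 181.219.151.237
  181.219.151.240/28 (181.219.151.240 - 181.219.151.255) does not contain 181.219.151.237
  181.219.151.96/27 (181.219.151.96 - 181.219.151.127) does not contain 181.219.151.237
  181.219.151.128/26 (181.219.151.128 - 181.219.151.191) does not contain 181.219.151.237
Longest matching prefix is /21 -> next hop R1.

R1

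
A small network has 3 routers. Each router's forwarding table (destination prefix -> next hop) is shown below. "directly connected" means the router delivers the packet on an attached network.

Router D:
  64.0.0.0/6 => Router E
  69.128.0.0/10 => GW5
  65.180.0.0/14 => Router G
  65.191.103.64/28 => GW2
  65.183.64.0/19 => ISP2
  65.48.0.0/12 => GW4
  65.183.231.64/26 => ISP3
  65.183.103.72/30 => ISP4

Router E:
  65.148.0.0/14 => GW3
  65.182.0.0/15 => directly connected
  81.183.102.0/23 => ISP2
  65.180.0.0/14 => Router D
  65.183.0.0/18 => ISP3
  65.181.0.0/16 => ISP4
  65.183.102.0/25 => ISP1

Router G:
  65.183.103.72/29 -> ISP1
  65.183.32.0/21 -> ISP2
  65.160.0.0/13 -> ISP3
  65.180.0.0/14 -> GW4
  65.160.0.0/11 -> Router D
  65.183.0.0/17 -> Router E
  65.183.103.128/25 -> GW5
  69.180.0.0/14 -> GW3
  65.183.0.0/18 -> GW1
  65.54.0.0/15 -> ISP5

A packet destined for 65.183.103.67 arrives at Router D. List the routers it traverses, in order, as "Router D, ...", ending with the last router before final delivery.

At Router D: longest match for 65.183.103.67 is 65.180.0.0/14 -> Router G
At Router G: longest match for 65.183.103.67 is 65.183.0.0/17 -> Router E
At Router E: longest match for 65.183.103.67 is 65.182.0.0/15 -> directly connected

Router D, Router G, Router E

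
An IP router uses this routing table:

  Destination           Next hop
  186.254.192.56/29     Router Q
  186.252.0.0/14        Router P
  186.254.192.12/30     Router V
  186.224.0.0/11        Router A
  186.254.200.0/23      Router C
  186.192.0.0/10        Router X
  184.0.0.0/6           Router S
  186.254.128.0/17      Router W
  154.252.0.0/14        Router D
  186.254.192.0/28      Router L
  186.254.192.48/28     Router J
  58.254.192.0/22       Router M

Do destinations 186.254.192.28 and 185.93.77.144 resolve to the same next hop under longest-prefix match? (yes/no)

no

186.254.192.28: longest match 186.254.128.0/17 -> Router W
185.93.77.144: longest match 184.0.0.0/6 -> Router S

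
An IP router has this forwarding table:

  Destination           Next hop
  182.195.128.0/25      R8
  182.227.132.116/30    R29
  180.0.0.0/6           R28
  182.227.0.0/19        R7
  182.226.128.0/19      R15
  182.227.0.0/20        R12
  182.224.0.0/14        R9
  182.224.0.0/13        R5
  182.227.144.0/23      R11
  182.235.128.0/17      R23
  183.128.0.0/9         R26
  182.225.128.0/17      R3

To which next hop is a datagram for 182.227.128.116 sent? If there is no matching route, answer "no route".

R9

Routes whose prefix contains 182.227.128.116:
  180.0.0.0/6 (180.0.0.0 - 183.255.255.255) -> R28
  182.224.0.0/13 (182.224.0.0 - 182.231.255.255) -> R5
  182.224.0.0/14 (182.224.0.0 - 182.227.255.255) -> R9
More-specific entries that do NOT match:
  182.227.132.116/30 (182.227.132.116 - 182.227.132.119) does not contain 182.227.128.116
  182.195.128.0/25 (182.195.128.0 - 182.195.128.127) does not contain 182.227.128.116
  182.227.144.0/23 (182.227.144.0 - 182.227.145.255) does not contain 182.227.128.116
  182.227.0.0/20 (182.227.0.0 - 182.227.15.255) does not contain 182.227.128.116
  182.227.0.0/19 (182.227.0.0 - 182.227.31.255) does not contain 182.227.128.116
  182.226.128.0/19 (182.226.128.0 - 182.226.159.255) does not contain 182.227.128.116
  182.235.128.0/17 (182.235.128.0 - 182.235.255.255) does not contain 182.227.128.116
  182.225.128.0/17 (182.225.128.0 - 182.225.255.255) does not contain 182.227.128.116
Longest matching prefix is /14 -> next hop R9.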